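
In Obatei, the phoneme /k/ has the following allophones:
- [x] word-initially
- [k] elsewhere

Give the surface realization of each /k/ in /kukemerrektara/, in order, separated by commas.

[x], [k], [k]

Occurrence 1 (position 1): word-initially → [x].
Occurrence 2 (position 3): no conditioning environment matches → elsewhere allophone [k].
Occurrence 3 (position 10): no conditioning environment matches → elsewhere allophone [k].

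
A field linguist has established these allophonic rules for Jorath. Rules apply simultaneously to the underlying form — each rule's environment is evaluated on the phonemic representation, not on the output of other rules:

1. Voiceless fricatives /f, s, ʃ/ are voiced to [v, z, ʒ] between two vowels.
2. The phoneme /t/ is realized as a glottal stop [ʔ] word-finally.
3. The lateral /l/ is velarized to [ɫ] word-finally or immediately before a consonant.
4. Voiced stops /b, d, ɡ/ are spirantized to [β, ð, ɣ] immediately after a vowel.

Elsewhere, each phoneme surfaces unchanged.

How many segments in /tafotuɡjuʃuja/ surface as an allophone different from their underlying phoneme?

3

Segments that undergo a rule: /f/ → [v] (rule 1); /ɡ/ → [ɣ] (rule 4); /ʃ/ → [ʒ] (rule 1).
All other segments surface unchanged.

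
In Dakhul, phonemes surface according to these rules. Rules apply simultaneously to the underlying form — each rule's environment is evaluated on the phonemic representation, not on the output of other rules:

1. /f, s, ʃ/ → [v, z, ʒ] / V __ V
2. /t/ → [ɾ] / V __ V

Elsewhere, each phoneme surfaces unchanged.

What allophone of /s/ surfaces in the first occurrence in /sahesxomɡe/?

[s]

/s/ (word-initial): rule 1 targets it, but not between two vowels → unchanged [s].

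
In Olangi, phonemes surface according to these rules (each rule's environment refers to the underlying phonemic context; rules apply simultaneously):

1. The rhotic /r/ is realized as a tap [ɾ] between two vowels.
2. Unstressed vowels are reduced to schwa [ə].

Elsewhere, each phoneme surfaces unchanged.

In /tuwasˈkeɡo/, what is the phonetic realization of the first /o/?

/o/ (word-final) occurs in an unstressed syllable → [ə] by rule 2.

[ə]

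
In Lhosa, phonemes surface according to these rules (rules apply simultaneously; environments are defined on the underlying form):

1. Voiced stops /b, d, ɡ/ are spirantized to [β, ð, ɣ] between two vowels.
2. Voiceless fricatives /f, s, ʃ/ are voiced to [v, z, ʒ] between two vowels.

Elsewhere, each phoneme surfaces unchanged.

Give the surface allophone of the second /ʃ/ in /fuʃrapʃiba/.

[ʃ]

/ʃ/ — between /p/ and /i/; rule 2 does not apply here → [ʃ].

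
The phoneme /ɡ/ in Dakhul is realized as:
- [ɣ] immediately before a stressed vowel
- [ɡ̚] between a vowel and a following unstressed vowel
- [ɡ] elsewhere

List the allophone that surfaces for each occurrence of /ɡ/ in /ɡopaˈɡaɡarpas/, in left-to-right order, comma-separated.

Occurrence 1 (position 1): no conditioning environment matches → elsewhere allophone [ɡ].
Occurrence 2 (position 5): immediately before a stressed vowel → [ɣ].
Occurrence 3 (position 7): between a vowel and a following unstressed vowel → [ɡ̚].

[ɡ], [ɣ], [ɡ̚]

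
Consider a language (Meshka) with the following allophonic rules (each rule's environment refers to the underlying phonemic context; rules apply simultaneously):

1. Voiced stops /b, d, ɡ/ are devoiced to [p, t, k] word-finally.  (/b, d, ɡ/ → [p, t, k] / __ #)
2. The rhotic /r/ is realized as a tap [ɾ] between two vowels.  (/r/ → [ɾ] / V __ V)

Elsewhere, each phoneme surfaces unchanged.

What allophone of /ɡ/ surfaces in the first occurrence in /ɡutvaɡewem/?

/ɡ/ (word-initial) fails the environment for rule 1, so it stays [ɡ].

[ɡ]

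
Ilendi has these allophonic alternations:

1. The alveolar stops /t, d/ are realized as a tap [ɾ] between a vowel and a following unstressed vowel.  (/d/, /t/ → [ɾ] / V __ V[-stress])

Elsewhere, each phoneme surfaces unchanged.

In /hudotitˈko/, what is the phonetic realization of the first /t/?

[ɾ]

/t/ (between /o/ and /i/): between a vowel and a following unstressed vowel, so rule 1 applies → [ɾ].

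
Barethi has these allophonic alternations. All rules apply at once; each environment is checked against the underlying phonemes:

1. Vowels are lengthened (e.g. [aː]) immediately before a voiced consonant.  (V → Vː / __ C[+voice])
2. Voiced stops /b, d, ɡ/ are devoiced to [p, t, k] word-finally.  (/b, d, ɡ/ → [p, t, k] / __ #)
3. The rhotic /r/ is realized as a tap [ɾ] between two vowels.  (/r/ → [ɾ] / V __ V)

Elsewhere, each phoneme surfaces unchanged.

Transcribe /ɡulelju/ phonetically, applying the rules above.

/ɡ/ (word-initial): rule 2 targets it, but not word-finally → unchanged [ɡ].
/u/ — between /ɡ/ and /l/, before a voiced consonant — surfaces as [uː] (rule 1).
/l/ (between /u/ and /e/): no rule targets it → [l].
/e/ (between /l/ and /l/) occurs before a voiced consonant → [eː] by rule 1.
/l/ stays [l].
/j/ — not in any rule's target class → [j].
/u/ (word-final): rule 1 targets it, but not before a voiced consonant → unchanged [u].

[ɡuːleːlju]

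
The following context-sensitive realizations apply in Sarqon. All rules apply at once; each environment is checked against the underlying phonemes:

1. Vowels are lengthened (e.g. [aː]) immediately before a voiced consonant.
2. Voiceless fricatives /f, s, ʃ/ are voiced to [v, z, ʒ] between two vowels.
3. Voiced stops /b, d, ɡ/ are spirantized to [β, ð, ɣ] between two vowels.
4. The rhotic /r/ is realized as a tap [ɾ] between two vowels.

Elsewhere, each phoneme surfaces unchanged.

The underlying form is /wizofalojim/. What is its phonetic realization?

[wiːzovaːloːjiːm]

/w/ (word-initial): no rule targets it → [w].
Rule 1 applies to /i/ (between /w/ and /z/: before a voiced consonant) → [iː].
/z/ — not in any rule's target class → [z].
/o/ (between /z/ and /f/): rule 1 targets it, but not before a voiced consonant → unchanged [o].
/f/ (between /o/ and /a/) occurs between two vowels → [v] by rule 2.
/a/ — between /f/ and /l/, before a voiced consonant — surfaces as [aː] (rule 1).
/l/ stays [l].
Rule 1 applies to /o/ (between /l/ and /j/: before a voiced consonant) → [oː].
/j/ (between /o/ and /i/) is unaffected → [j].
/i/ (between /j/ and /m/) occurs before a voiced consonant → [iː] by rule 1.
/m/ (word-final) is unaffected → [m].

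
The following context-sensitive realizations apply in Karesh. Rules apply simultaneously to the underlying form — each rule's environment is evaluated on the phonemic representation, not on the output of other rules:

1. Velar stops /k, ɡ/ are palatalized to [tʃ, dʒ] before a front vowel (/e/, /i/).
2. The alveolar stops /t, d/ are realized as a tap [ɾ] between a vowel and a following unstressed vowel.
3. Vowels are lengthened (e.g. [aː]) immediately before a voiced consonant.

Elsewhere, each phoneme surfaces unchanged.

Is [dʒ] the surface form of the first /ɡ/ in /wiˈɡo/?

/ɡ/ — between /i/ and /o/; rule 1 does not apply here → [ɡ].
The actual realization is [ɡ], not [dʒ].

No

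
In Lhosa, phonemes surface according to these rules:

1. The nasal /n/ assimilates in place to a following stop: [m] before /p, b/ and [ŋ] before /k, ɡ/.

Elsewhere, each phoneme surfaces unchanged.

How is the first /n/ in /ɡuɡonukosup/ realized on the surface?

[n]

/n/ — between /o/ and /u/; rule 1 does not apply here → [n].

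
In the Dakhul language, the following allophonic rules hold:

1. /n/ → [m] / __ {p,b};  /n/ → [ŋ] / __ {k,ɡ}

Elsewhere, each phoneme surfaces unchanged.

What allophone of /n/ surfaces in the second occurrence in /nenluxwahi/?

/n/ (between /e/ and /l/) fails the environment for rule 1, so it stays [n].

[n]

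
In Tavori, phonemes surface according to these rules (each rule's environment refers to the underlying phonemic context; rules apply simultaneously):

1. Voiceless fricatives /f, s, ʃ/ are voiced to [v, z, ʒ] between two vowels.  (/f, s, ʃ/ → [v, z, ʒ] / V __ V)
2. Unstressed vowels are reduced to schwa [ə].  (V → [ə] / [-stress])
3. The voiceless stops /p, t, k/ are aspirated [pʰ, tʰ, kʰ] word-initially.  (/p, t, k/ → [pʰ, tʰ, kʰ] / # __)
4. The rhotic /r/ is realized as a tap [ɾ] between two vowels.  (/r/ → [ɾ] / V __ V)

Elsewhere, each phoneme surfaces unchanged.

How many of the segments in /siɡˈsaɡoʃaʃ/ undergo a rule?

4

Segments that undergo a rule: /i/ → [ə] (rule 2); /o/ → [ə] (rule 2); /ʃ/ → [ʒ] (rule 1); /a/ → [ə] (rule 2).
All other segments surface unchanged.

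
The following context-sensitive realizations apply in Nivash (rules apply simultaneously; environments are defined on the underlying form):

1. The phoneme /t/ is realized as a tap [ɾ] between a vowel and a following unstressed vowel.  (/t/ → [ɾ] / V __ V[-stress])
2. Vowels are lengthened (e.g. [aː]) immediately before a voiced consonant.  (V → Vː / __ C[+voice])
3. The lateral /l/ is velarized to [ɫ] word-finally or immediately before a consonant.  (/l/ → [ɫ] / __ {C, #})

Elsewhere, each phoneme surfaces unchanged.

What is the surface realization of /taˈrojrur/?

/t/ (word-initial) fails the environment for rule 1, so it stays [t].
/a/ (between /t/ and /r/) occurs before a voiced consonant → [aː] by rule 2.
/r/ — not in any rule's target class → [r].
/o/ (between /r/ and /j/) occurs before a voiced consonant → [oː] by rule 2.
/j/ stays [j].
/r/ — not in any rule's target class → [r].
Rule 2 applies to /u/ (between /r/ and /r/: before a voiced consonant) → [uː].
/r/ (word-final): no rule targets it → [r].

[taːˈroːjruːr]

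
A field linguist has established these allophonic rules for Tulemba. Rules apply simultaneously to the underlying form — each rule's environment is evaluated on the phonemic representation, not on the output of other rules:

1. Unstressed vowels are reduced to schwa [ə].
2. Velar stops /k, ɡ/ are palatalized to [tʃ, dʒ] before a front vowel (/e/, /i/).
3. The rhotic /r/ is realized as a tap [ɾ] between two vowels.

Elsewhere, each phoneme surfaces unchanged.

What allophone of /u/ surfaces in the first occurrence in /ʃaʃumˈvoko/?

[ə]

/u/ (between /ʃ/ and /m/) occurs in an unstressed syllable → [ə] by rule 1.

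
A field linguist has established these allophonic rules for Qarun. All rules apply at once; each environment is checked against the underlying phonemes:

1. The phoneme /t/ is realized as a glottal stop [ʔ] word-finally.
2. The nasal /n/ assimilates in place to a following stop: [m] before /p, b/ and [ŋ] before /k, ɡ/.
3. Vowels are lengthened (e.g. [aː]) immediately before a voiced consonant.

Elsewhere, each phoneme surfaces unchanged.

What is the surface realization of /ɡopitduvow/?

[ɡopitduːvoːw]

/o/ (between /ɡ/ and /p/) fails the environment for rule 3, so it stays [o].
/i/ (between /p/ and /t/) fails the environment for rule 3, so it stays [i].
/t/ (between /i/ and /d/) is in the target of rule 1 but the environment (word-finally) is not met → [t].
/u/ (between /d/ and /v/) occurs before a voiced consonant → [uː] by rule 3.
/o/ (between /v/ and /w/) occurs before a voiced consonant → [oː] by rule 3.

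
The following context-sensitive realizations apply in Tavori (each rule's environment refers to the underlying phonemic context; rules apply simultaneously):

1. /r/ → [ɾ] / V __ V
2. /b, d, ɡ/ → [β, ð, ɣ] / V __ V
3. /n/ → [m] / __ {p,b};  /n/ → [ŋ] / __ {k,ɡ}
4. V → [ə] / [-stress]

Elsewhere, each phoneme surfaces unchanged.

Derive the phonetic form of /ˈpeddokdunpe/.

[ˈpeddəkdəmpə]

/e/ — between /p/ and /d/; rule 4 does not apply here → [e].
/d/ — between /e/ and /d/; rule 2 does not apply here → [d].
/d/ (between /d/ and /o/): rule 2 targets it, but not between two vowels → unchanged [d].
/o/ (between /d/ and /k/): in an unstressed syllable, so rule 4 applies → [ə].
/d/ (between /k/ and /u/): rule 2 targets it, but not between two vowels → unchanged [d].
/u/ — between /d/ and /n/, in an unstressed syllable — surfaces as [ə] (rule 4).
/n/ — between /u/ and /p/, before a labial or velar stop — surfaces as [m] (rule 3).
Rule 4 applies to /e/ (word-final: in an unstressed syllable) → [ə].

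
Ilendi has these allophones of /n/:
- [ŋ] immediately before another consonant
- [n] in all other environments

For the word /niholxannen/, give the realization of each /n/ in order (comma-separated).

Occurrence 1 (position 1): no conditioning environment matches → elsewhere allophone [n].
Occurrence 2 (position 8): immediately before another consonant → [ŋ].
Occurrence 3 (position 9): no conditioning environment matches → elsewhere allophone [n].
Occurrence 4 (position 11): no conditioning environment matches → elsewhere allophone [n].

[n], [ŋ], [n], [n]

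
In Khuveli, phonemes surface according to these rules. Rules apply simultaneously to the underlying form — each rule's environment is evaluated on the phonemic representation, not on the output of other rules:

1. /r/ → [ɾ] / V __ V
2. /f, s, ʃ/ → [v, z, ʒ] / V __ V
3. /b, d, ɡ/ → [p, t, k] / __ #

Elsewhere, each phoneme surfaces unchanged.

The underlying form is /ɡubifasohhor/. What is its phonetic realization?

/ɡ/ (word-initial): rule 3 targets it, but not word-finally → unchanged [ɡ].
/b/ (between /u/ and /i/) is in the target of rule 3 but the environment (word-finally) is not met → [b].
/f/ meets the environment for rule 2 (between two vowels) → [v].
/s/ (between /a/ and /o/) occurs between two vowels → [z] by rule 2.
/r/ (word-final) is in the target of rule 1 but the environment (between two vowels) is not met → [r].

[ɡubivazohhor]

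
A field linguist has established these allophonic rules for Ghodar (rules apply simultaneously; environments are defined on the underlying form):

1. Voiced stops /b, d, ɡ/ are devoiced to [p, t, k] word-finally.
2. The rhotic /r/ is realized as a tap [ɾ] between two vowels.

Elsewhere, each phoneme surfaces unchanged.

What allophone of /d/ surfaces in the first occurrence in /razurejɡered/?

[t]

/d/ (word-final): word-finally, so rule 1 applies → [t].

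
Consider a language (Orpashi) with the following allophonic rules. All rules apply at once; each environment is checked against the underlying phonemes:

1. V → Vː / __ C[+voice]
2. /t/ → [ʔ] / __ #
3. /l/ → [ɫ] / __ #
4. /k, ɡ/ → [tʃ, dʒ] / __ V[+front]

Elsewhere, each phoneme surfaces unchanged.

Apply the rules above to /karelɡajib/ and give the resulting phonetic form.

/k/ (word-initial): rule 4 targets it, but not before a front vowel → unchanged [k].
Rule 1 applies to /a/ (between /k/ and /r/: before a voiced consonant) → [aː].
/e/ (between /r/ and /l/) occurs before a voiced consonant → [eː] by rule 1.
/l/ (between /e/ and /ɡ/) is in the target of rule 3 but the environment (word-finally) is not met → [l].
/ɡ/ (between /l/ and /a/) fails the environment for rule 4, so it stays [ɡ].
Rule 1 applies to /a/ (between /ɡ/ and /j/: before a voiced consonant) → [aː].
/i/ meets the environment for rule 1 (before a voiced consonant) → [iː].

[kaːreːlɡaːjiːb]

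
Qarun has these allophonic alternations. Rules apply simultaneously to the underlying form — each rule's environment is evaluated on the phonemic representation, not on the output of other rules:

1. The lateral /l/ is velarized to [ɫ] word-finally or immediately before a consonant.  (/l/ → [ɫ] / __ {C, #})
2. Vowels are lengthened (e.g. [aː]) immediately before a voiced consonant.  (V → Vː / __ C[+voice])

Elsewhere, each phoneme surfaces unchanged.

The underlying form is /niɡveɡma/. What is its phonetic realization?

/n/ — not in any rule's target class → [n].
/i/ (between /n/ and /ɡ/): before a voiced consonant, so rule 2 applies → [iː].
/ɡ/ (between /i/ and /v/) is unaffected → [ɡ].
/v/ — not in any rule's target class → [v].
Rule 2 applies to /e/ (between /v/ and /ɡ/: before a voiced consonant) → [eː].
/ɡ/ (between /e/ and /m/): no rule targets it → [ɡ].
/m/ — not in any rule's target class → [m].
/a/ — word-final; rule 2 does not apply here → [a].

[niːɡveːɡma]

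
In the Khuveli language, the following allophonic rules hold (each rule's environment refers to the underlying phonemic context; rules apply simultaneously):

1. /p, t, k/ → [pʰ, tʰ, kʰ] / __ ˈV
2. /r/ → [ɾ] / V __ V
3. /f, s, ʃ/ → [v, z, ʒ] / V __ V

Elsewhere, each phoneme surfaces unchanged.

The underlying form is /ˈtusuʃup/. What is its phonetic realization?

/t/ — word-initial, immediately before a stressed vowel — surfaces as [tʰ] (rule 1).
Rule 3 applies to /s/ (between /u/ and /u/: between two vowels) → [z].
/ʃ/ meets the environment for rule 3 (between two vowels) → [ʒ].
/p/ — word-final; rule 1 does not apply here → [p].

[ˈtʰuzuʒup]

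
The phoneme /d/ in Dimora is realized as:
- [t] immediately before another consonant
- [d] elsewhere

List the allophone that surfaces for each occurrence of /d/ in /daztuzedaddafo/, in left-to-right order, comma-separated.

[d], [d], [t], [d]

Occurrence 1 (position 1): no conditioning environment matches → elsewhere allophone [d].
Occurrence 2 (position 8): no conditioning environment matches → elsewhere allophone [d].
Occurrence 3 (position 10): immediately before another consonant → [t].
Occurrence 4 (position 11): no conditioning environment matches → elsewhere allophone [d].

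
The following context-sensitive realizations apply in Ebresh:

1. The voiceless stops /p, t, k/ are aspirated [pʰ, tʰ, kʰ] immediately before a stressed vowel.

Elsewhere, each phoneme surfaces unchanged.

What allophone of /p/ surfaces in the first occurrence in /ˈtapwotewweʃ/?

/p/ — between /a/ and /w/; rule 1 does not apply here → [p].

[p]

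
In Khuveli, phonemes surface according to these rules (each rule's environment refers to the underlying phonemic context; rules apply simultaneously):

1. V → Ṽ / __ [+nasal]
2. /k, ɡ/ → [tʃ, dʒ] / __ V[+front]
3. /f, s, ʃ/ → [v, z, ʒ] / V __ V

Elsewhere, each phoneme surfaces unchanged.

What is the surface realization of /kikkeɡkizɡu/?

[tʃiktʃeɡtʃizɡu]

/k/ meets the environment for rule 2 (before a front vowel) → [tʃ].
/i/ (between /k/ and /k/): rule 1 targets it, but not before a nasal consonant → unchanged [i].
/k/ (between /i/ and /k/): rule 2 targets it, but not before a front vowel → unchanged [k].
/k/ — between /k/ and /e/, before a front vowel — surfaces as [tʃ] (rule 2).
/e/ (between /k/ and /ɡ/) fails the environment for rule 1, so it stays [e].
/ɡ/ (between /e/ and /k/): rule 2 targets it, but not before a front vowel → unchanged [ɡ].
/k/ meets the environment for rule 2 (before a front vowel) → [tʃ].
/i/ (between /k/ and /z/) is in the target of rule 1 but the environment (before a nasal consonant) is not met → [i].
/z/ (between /i/ and /ɡ/): no rule targets it → [z].
/ɡ/ (between /z/ and /u/) fails the environment for rule 2, so it stays [ɡ].
/u/ (word-final) fails the environment for rule 1, so it stays [u].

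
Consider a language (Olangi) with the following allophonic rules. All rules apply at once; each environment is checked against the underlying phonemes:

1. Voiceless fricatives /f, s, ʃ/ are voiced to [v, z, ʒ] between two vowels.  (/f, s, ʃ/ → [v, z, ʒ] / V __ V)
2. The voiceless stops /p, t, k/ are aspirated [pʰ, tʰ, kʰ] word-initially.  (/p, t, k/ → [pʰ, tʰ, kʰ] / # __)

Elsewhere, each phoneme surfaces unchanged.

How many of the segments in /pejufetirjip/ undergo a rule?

Segments that undergo a rule: /p/ → [pʰ] (rule 2); /f/ → [v] (rule 1).
All other segments surface unchanged.

2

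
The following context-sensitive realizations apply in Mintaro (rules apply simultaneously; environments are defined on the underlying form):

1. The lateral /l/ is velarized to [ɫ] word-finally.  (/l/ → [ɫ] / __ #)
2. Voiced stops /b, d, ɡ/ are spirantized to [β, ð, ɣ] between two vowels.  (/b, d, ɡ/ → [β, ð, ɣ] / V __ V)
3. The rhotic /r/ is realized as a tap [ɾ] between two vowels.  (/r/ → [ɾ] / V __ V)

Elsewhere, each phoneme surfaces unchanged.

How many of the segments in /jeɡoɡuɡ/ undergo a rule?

2

Segments that undergo a rule: /ɡ/ → [ɣ] (rule 2); /ɡ/ → [ɣ] (rule 2).
All other segments surface unchanged.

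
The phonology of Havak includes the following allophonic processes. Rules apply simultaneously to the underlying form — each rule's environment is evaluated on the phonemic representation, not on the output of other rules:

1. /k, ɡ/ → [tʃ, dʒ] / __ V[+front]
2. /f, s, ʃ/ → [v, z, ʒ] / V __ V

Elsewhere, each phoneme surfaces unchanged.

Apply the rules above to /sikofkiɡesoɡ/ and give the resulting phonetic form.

/s/ (word-initial) is in the target of rule 2 but the environment (between two vowels) is not met → [s].
/i/ (between /s/ and /k/) is unaffected → [i].
/k/ (between /i/ and /o/) is in the target of rule 1 but the environment (before a front vowel) is not met → [k].
/o/ (between /k/ and /f/) is unaffected → [o].
/f/ — between /o/ and /k/; rule 2 does not apply here → [f].
Rule 1 applies to /k/ (between /f/ and /i/: before a front vowel) → [tʃ].
/i/ — not in any rule's target class → [i].
/ɡ/ (between /i/ and /e/): before a front vowel, so rule 1 applies → [dʒ].
/e/ stays [e].
/s/ — between /e/ and /o/, between two vowels — surfaces as [z] (rule 2).
/o/ stays [o].
/ɡ/ (word-final) fails the environment for rule 1, so it stays [ɡ].

[sikoftʃidʒezoɡ]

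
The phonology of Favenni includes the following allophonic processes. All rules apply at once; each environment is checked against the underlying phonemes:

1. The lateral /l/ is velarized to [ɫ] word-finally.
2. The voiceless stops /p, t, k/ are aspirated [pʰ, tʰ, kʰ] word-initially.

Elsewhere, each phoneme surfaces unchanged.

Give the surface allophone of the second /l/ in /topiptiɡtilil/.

[ɫ]

/l/ — word-final, word-finally — surfaces as [ɫ] (rule 1).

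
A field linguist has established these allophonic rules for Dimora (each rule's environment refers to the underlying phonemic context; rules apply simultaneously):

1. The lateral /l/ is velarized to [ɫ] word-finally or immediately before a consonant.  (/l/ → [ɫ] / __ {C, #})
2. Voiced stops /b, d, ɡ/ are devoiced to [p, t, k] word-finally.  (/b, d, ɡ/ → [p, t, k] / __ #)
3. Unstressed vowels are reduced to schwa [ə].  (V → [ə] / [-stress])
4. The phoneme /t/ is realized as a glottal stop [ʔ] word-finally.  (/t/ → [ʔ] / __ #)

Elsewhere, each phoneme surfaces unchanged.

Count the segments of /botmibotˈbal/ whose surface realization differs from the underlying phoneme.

Segments that undergo a rule: /o/ → [ə] (rule 3); /i/ → [ə] (rule 3); /o/ → [ə] (rule 3); /l/ → [ɫ] (rule 1).
All other segments surface unchanged.

4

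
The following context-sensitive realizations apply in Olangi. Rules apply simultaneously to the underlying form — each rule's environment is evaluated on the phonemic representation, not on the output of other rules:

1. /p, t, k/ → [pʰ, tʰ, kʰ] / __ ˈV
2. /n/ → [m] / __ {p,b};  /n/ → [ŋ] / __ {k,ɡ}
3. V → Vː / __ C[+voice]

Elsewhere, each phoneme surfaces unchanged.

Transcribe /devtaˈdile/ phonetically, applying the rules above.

/d/ stays [d].
/e/ — between /d/ and /v/, before a voiced consonant — surfaces as [eː] (rule 3).
/v/ stays [v].
/t/ (between /v/ and /a/) is in the target of rule 1 but the environment (immediately before a stressed vowel) is not met → [t].
/a/ meets the environment for rule 3 (before a voiced consonant) → [aː].
/d/ — not in any rule's target class → [d].
/i/ (between /d/ and /l/) occurs before a voiced consonant → [iː] by rule 3.
/l/ stays [l].
/e/ (word-final): rule 3 targets it, but not before a voiced consonant → unchanged [e].

[deːvtaːˈdiːle]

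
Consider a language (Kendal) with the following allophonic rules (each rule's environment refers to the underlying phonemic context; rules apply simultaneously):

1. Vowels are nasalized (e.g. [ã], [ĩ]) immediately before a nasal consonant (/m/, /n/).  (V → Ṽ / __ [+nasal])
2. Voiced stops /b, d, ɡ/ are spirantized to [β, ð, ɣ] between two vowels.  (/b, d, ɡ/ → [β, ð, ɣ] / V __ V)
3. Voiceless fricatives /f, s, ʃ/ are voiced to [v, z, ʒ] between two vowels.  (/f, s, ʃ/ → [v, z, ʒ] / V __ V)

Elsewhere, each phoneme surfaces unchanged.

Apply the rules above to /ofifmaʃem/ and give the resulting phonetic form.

/o/ — word-initial; rule 1 does not apply here → [o].
/f/ meets the environment for rule 3 (between two vowels) → [v].
/i/ (between /f/ and /f/): rule 1 targets it, but not before a nasal consonant → unchanged [i].
/f/ (between /i/ and /m/) is in the target of rule 3 but the environment (between two vowels) is not met → [f].
/a/ (between /m/ and /ʃ/) is in the target of rule 1 but the environment (before a nasal consonant) is not met → [a].
/ʃ/ — between /a/ and /e/, between two vowels — surfaces as [ʒ] (rule 3).
/e/ (between /ʃ/ and /m/) occurs before a nasal consonant → [ẽ] by rule 1.

[ovifmaʒẽm]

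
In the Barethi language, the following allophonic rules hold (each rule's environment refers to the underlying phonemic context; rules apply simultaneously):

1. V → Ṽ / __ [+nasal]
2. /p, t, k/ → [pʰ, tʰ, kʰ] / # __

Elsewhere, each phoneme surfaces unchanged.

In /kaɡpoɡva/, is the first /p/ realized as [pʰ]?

/p/ — between /ɡ/ and /o/; rule 2 does not apply here → [p].
The actual realization is [p], not [pʰ].

No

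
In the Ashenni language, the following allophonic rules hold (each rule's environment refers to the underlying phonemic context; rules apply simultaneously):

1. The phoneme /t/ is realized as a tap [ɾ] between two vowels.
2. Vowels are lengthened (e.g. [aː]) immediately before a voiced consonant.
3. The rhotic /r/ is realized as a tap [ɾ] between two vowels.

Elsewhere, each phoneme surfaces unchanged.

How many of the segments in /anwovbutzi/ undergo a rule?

Segments that undergo a rule: /a/ → [aː] (rule 2); /o/ → [oː] (rule 2).
All other segments surface unchanged.

2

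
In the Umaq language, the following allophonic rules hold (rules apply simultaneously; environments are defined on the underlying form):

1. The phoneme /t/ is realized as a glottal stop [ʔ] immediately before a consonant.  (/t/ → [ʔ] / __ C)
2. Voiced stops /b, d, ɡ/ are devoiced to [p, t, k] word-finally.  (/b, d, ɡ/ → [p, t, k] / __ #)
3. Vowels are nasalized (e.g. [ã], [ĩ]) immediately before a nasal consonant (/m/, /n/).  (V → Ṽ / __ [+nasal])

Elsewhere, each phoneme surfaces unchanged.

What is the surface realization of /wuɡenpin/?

[wuɡẽnpĩn]

/w/ (word-initial) is unaffected → [w].
/u/ (between /w/ and /ɡ/): rule 3 targets it, but not before a nasal consonant → unchanged [u].
/ɡ/ (between /u/ and /e/): rule 2 targets it, but not word-finally → unchanged [ɡ].
/e/ — between /ɡ/ and /n/, before a nasal consonant — surfaces as [ẽ] (rule 3).
/n/ — not in any rule's target class → [n].
/p/ — not in any rule's target class → [p].
/i/ meets the environment for rule 3 (before a nasal consonant) → [ĩ].
/n/ stays [n].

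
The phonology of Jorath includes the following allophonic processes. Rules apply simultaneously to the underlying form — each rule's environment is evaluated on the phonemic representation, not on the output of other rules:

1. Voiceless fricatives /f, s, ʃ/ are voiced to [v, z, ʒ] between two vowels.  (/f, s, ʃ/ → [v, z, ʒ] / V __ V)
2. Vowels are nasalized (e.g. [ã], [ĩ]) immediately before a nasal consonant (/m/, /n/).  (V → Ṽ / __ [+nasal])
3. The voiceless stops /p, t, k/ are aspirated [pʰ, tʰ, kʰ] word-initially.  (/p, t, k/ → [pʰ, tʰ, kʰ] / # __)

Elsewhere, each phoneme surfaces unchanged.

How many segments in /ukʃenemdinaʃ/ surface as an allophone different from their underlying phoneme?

3

Segments that undergo a rule: /e/ → [ẽ] (rule 2); /e/ → [ẽ] (rule 2); /i/ → [ĩ] (rule 2).
All other segments surface unchanged.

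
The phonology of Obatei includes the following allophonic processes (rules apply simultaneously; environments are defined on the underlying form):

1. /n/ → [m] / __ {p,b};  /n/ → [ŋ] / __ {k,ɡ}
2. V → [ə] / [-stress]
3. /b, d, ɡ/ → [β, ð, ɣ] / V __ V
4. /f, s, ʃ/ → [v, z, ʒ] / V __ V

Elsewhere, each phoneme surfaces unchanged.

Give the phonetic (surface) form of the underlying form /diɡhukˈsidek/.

[dəɡhəkˈsiðək]

/d/ — word-initial; rule 3 does not apply here → [d].
/i/ — between /d/ and /ɡ/, in an unstressed syllable — surfaces as [ə] (rule 2).
/ɡ/ (between /i/ and /h/) fails the environment for rule 3, so it stays [ɡ].
/h/ (between /ɡ/ and /u/) is unaffected → [h].
/u/ meets the environment for rule 2 (in an unstressed syllable) → [ə].
/k/ (between /u/ and /s/) is unaffected → [k].
/s/ (between /k/ and /i/): rule 4 targets it, but not between two vowels → unchanged [s].
/i/ (between /s/ and /d/) fails the environment for rule 2, so it stays [i].
/d/ (between /i/ and /e/) occurs between two vowels → [ð] by rule 3.
/e/ — between /d/ and /k/, in an unstressed syllable — surfaces as [ə] (rule 2).
/k/ stays [k].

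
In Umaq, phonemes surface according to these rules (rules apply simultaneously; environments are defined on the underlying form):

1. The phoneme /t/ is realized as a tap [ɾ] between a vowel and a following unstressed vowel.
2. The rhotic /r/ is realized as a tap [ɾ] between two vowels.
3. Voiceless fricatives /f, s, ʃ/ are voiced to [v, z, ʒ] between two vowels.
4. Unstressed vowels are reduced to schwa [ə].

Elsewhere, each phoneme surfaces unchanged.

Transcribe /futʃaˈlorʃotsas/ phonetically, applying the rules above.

[fətʃəˈlorʃətsəs]

/f/ (word-initial) fails the environment for rule 3, so it stays [f].
/u/ — between /f/ and /t/, in an unstressed syllable — surfaces as [ə] (rule 4).
/t/ (between /u/ and /ʃ/) is in the target of rule 1 but the environment (between a vowel and a following unstressed vowel) is not met → [t].
/ʃ/ (between /t/ and /a/) fails the environment for rule 3, so it stays [ʃ].
/a/ meets the environment for rule 4 (in an unstressed syllable) → [ə].
/l/ stays [l].
/o/ (between /l/ and /r/) fails the environment for rule 4, so it stays [o].
/r/ (between /o/ and /ʃ/) fails the environment for rule 2, so it stays [r].
/ʃ/ (between /r/ and /o/): rule 3 targets it, but not between two vowels → unchanged [ʃ].
Rule 4 applies to /o/ (between /ʃ/ and /t/: in an unstressed syllable) → [ə].
/t/ (between /o/ and /s/) is in the target of rule 1 but the environment (between a vowel and a following unstressed vowel) is not met → [t].
/s/ — between /t/ and /a/; rule 3 does not apply here → [s].
/a/ meets the environment for rule 4 (in an unstressed syllable) → [ə].
/s/ — word-final; rule 3 does not apply here → [s].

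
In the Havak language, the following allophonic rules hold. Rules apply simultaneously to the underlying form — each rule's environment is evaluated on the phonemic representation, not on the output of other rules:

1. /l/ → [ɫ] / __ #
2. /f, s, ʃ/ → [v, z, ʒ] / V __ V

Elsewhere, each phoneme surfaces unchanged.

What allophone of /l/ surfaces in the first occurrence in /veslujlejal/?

/l/ (between /s/ and /u/) fails the environment for rule 1, so it stays [l].

[l]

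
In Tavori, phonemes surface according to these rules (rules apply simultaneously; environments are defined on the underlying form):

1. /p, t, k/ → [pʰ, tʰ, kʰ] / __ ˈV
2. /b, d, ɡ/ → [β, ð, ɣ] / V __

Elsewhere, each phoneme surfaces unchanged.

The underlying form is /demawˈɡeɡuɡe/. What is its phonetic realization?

[demawˈɡeɣuɣe]

/d/ (word-initial) is in the target of rule 2 but the environment (immediately after a vowel) is not met → [d].
/e/ (between /d/ and /m/) is unaffected → [e].
/m/ stays [m].
/a/ — not in any rule's target class → [a].
/w/ — not in any rule's target class → [w].
/ɡ/ (between /w/ and /e/) is in the target of rule 2 but the environment (immediately after a vowel) is not met → [ɡ].
/e/ — not in any rule's target class → [e].
/ɡ/ (between /e/ and /u/): immediately after a vowel, so rule 2 applies → [ɣ].
/u/ (between /ɡ/ and /ɡ/): no rule targets it → [u].
Rule 2 applies to /ɡ/ (between /u/ and /e/: immediately after a vowel) → [ɣ].
/e/ (word-final) is unaffected → [e].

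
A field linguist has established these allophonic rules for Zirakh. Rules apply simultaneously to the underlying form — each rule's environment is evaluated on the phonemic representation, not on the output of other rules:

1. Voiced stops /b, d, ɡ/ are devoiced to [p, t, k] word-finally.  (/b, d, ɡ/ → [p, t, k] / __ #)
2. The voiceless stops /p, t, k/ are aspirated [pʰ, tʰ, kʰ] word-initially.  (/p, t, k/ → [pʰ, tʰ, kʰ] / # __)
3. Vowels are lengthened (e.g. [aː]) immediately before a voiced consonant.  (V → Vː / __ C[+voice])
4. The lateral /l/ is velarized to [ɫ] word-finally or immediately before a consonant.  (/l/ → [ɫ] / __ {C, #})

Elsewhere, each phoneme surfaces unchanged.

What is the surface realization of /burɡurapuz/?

[buːrɡuːrapuːz]

/b/ (word-initial): rule 1 targets it, but not word-finally → unchanged [b].
/u/ (between /b/ and /r/) occurs before a voiced consonant → [uː] by rule 3.
/r/ — not in any rule's target class → [r].
/ɡ/ (between /r/ and /u/) is in the target of rule 1 but the environment (word-finally) is not met → [ɡ].
/u/ (between /ɡ/ and /r/): before a voiced consonant, so rule 3 applies → [uː].
/r/ (between /u/ and /a/) is unaffected → [r].
/a/ — between /r/ and /p/; rule 3 does not apply here → [a].
/p/ (between /a/ and /u/) fails the environment for rule 2, so it stays [p].
/u/ (between /p/ and /z/): before a voiced consonant, so rule 3 applies → [uː].
/z/ (word-final): no rule targets it → [z].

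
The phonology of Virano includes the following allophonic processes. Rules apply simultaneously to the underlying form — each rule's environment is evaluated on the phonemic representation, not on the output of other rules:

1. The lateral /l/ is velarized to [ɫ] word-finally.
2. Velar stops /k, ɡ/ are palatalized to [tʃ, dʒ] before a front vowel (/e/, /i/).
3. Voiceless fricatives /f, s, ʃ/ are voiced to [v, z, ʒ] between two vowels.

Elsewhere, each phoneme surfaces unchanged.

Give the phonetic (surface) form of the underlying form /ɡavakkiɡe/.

[ɡavaktʃidʒe]

/ɡ/ (word-initial) fails the environment for rule 2, so it stays [ɡ].
/a/ — not in any rule's target class → [a].
/v/ — not in any rule's target class → [v].
/a/ (between /v/ and /k/) is unaffected → [a].
/k/ (between /a/ and /k/) fails the environment for rule 2, so it stays [k].
/k/ — between /k/ and /i/, before a front vowel — surfaces as [tʃ] (rule 2).
/i/ (between /k/ and /ɡ/): no rule targets it → [i].
/ɡ/ (between /i/ and /e/): before a front vowel, so rule 2 applies → [dʒ].
/e/ stays [e].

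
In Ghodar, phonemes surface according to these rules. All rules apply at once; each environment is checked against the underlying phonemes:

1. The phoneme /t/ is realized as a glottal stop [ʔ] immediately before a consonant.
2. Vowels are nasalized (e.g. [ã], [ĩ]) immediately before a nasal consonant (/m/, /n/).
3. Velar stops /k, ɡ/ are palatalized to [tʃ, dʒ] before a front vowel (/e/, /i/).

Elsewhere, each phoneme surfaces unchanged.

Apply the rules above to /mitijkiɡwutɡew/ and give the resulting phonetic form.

/i/ — between /m/ and /t/; rule 2 does not apply here → [i].
/t/ (between /i/ and /i/) fails the environment for rule 1, so it stays [t].
/i/ (between /t/ and /j/) fails the environment for rule 2, so it stays [i].
/k/ meets the environment for rule 3 (before a front vowel) → [tʃ].
/i/ (between /k/ and /ɡ/) fails the environment for rule 2, so it stays [i].
/ɡ/ (between /i/ and /w/) is in the target of rule 3 but the environment (before a front vowel) is not met → [ɡ].
/u/ — between /w/ and /t/; rule 2 does not apply here → [u].
/t/ (between /u/ and /ɡ/): immediately before a consonant, so rule 1 applies → [ʔ].
/ɡ/ meets the environment for rule 3 (before a front vowel) → [dʒ].
/e/ (between /ɡ/ and /w/) is in the target of rule 2 but the environment (before a nasal consonant) is not met → [e].

[mitijtʃiɡwuʔdʒew]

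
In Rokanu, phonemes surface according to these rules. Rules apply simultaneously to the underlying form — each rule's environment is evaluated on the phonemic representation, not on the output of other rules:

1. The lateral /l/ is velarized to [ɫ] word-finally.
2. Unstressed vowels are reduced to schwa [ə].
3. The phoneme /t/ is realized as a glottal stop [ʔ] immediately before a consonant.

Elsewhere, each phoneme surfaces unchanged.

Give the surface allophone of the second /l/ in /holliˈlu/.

/l/ (between /l/ and /i/): rule 1 targets it, but not word-finally → unchanged [l].

[l]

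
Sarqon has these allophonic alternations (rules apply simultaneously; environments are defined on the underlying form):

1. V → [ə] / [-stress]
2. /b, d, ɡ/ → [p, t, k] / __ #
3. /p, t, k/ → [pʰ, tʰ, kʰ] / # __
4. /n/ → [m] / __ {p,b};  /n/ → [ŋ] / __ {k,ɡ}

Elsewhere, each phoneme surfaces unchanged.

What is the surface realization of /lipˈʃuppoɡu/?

/l/ (word-initial) is unaffected → [l].
/i/ (between /l/ and /p/) occurs in an unstressed syllable → [ə] by rule 1.
/p/ (between /i/ and /ʃ/) fails the environment for rule 3, so it stays [p].
/ʃ/ — not in any rule's target class → [ʃ].
/u/ (between /ʃ/ and /p/): rule 1 targets it, but not in an unstressed syllable → unchanged [u].
/p/ (between /u/ and /p/): rule 3 targets it, but not word-initially → unchanged [p].
/p/ (between /p/ and /o/) fails the environment for rule 3, so it stays [p].
/o/ — between /p/ and /ɡ/, in an unstressed syllable — surfaces as [ə] (rule 1).
/ɡ/ (between /o/ and /u/) is in the target of rule 2 but the environment (word-finally) is not met → [ɡ].
/u/ (word-final): in an unstressed syllable, so rule 1 applies → [ə].

[ləpˈʃuppəɡə]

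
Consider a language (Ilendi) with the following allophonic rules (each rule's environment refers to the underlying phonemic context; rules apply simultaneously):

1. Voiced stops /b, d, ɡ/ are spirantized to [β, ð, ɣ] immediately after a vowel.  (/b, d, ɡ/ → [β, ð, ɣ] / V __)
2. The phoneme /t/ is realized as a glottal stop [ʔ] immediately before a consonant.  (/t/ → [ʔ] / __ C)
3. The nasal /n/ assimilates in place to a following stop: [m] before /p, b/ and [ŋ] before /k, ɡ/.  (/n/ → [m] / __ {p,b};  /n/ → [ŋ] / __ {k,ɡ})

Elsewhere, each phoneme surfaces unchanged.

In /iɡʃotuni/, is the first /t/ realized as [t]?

Yes

/t/ (between /o/ and /u/) fails the environment for rule 2, so it stays [t].
The actual realization is [t], which matches [t].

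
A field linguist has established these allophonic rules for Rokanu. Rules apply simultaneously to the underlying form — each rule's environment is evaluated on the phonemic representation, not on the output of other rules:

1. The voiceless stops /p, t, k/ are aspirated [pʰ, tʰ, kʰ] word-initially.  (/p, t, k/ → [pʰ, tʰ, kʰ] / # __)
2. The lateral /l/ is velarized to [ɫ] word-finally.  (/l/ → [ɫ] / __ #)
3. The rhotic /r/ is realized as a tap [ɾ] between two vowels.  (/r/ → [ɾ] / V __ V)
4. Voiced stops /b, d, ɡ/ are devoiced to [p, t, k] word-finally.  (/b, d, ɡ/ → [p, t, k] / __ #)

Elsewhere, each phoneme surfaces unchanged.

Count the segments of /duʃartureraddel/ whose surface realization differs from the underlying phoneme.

3

Segments that undergo a rule: /r/ → [ɾ] (rule 3); /r/ → [ɾ] (rule 3); /l/ → [ɫ] (rule 2).
All other segments surface unchanged.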